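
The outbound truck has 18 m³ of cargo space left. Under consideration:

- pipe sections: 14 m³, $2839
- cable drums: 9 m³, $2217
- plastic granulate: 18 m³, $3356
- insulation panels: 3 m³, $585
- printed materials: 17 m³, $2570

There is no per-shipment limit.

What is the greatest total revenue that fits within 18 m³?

The ratio ordering already packs tightly: 2×cable drums, 18 m³, 4434.
Every other selection either busts 18 m³ or fails to beat 4434.

4434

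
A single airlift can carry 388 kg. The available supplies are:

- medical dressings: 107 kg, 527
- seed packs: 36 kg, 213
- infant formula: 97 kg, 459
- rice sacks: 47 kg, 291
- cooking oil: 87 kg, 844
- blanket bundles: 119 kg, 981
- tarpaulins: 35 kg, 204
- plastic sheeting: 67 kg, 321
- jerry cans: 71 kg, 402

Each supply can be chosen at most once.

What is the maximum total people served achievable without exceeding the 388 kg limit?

2788

Density check — cooking oil 9.70, blanket bundles 8.24, rice sacks 6.19, seed packs 5.92 are the best per kg.
Taking the top-ratio supplies first gives seed packs + rice sacks + cooking oil + blanket bundles + tarpaulins for 2533 (324 kg).
Dropping tarpaulins frees 35 kg; slotting in infant formula (97 kg) lifts the total to 2788 at 386 kg.
Next best is infant formula + rice sacks + cooking oil + blanket bundles + tarpaulins at 2779 (385 kg) — short by 9.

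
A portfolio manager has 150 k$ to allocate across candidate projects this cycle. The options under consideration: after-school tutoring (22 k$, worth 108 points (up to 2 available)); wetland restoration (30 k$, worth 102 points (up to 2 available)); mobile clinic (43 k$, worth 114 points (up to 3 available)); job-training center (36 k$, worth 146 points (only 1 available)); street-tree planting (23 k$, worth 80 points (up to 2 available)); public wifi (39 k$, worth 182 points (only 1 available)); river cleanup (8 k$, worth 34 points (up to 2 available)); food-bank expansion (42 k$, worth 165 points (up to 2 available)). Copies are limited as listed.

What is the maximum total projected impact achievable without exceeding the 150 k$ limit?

658

Filling by ratio: 2×after-school tutoring + job-training center + public wifi + 2×river cleanup for 612, with 15 k$ left unused.
Replace river cleanup with street-tree planting: the trade gains 46 net, giving 658 at 150 k$.
Nothing else within 150 k$ beats 658.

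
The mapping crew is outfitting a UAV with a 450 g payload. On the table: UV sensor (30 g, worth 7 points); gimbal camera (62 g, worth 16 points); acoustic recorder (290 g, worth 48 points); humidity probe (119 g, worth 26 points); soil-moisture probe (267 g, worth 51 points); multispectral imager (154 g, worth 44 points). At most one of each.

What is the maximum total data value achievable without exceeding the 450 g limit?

95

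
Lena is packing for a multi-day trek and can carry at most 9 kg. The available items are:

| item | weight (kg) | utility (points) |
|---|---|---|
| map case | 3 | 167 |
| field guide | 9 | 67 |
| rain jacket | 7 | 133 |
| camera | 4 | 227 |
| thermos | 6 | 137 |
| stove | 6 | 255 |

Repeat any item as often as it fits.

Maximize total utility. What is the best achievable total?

The ratio heuristic lands on 2×camera (454) but leaves 1 kg idle.
The 8 kg tied up in 2×camera is better spent on 3×map case — total rises to 501 (9 kg).

501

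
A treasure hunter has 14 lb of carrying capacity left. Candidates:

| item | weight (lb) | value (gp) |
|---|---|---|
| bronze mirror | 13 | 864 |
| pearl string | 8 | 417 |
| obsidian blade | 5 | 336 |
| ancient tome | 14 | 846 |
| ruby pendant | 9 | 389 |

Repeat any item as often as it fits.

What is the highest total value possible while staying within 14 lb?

864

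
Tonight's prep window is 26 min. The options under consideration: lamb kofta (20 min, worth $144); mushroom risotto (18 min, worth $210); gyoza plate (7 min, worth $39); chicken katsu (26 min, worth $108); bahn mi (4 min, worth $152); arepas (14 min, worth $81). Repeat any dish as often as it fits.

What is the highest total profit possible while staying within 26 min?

Best packing: 6×bahn mi — 24 min, 912 total.
That's the maximum — no swap from here does better than 912.

912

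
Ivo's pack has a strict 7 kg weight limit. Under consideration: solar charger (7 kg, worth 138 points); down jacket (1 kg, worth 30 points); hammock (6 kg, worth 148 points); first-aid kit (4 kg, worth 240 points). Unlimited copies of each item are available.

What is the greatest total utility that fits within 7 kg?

330

Best packing: 3×down jacket + first-aid kit — 7 kg, 330 total.
That's the maximum — no swap from here does better than 330.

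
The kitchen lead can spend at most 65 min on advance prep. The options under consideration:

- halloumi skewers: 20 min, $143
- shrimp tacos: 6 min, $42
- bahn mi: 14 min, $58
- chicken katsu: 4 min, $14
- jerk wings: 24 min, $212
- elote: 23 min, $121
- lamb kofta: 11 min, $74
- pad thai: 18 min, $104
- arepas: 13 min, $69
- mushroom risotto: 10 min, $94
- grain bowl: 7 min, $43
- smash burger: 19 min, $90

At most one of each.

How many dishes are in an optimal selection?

4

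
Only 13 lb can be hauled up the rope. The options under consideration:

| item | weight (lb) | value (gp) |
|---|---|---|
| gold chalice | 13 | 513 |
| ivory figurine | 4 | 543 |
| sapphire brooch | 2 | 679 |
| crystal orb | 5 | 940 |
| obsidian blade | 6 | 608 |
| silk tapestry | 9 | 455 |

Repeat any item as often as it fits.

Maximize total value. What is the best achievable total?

The ratio ordering already packs tightly: 6×sapphire brooch, 12 lb, 4074.
The spare 1 lb is too small for any remaining item, and no exchange beats 4074.

4074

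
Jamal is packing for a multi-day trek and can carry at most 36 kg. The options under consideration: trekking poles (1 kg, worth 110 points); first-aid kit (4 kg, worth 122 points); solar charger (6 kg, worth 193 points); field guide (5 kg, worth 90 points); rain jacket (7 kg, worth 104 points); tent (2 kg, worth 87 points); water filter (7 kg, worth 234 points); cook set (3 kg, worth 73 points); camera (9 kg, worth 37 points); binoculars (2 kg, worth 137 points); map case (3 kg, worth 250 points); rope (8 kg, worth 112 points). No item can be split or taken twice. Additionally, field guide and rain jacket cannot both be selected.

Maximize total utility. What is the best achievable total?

By utility per kg: trekking poles 110.00, map case 83.33, binoculars 68.50, tent 43.50 lead.
Greedy by ratio would take trekking poles + first-aid kit + solar charger + field guide + tent + water filter + cook set + binoculars + map case: 33 kg used, total 1296.
The 5 kg tied up in field guide is better spent on rope — total rises to 1318 (36 kg).

1318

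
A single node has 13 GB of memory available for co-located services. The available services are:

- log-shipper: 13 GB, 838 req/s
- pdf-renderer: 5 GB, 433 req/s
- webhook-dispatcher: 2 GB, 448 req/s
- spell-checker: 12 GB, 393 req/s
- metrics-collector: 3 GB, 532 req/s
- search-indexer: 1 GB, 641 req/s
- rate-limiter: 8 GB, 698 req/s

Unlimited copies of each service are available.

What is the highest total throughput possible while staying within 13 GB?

8333

The ratio ordering already packs tightly: 13×search-indexer, 13 GB, 8333.
No other feasible combination exceeds 8333.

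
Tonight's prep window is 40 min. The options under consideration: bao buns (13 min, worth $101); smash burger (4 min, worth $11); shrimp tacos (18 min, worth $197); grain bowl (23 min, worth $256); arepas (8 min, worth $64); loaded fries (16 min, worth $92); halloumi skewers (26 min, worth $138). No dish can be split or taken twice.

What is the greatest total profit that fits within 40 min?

368

Taking the top-ratio dishes first gives smash burger + grain bowl + arepas for 331 (35 min).
Dropping arepas frees 8 min; slotting in bao buns (13 min) lifts the total to 368 at 40 min.
An exhaustive check of the 128 subsets confirms 368.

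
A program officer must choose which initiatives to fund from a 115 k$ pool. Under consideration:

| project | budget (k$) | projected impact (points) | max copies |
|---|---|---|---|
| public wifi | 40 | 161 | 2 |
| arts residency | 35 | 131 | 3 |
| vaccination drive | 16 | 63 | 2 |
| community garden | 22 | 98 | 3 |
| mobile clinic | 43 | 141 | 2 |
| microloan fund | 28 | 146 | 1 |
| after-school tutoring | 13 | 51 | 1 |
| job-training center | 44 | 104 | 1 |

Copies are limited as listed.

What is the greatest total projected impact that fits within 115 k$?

Taking vaccination drive + 3×community garden + microloan fund: 110 k$ used, 503 in projected impact.
No other feasible combination exceeds 503.

503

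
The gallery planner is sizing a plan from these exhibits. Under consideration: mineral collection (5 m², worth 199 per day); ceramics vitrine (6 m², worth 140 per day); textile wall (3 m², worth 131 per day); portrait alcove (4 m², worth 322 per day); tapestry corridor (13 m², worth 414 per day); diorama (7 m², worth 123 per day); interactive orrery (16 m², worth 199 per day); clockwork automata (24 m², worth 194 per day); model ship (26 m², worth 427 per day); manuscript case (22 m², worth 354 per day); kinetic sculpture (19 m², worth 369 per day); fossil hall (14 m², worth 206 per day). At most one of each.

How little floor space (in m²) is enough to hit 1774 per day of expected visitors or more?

64

Look for the lowest-floor combination reaching 1774.
mineral collection + ceramics vitrine + textile wall + portrait alcove + tapestry corridor + kinetic sculpture + fossil hall reaches 1781 using 64 m².
Below 64 m² the best achievable stays under 1774.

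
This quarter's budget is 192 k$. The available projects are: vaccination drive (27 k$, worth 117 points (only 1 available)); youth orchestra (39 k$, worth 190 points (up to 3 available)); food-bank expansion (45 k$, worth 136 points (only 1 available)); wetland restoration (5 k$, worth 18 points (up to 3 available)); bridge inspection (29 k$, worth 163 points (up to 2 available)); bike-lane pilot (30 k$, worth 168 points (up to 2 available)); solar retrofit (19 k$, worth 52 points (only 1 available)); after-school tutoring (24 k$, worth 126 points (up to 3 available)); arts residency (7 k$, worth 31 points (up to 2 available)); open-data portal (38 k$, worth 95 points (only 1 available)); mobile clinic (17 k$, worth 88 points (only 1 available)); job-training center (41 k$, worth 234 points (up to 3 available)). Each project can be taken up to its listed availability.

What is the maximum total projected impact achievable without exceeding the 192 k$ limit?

1069

Ranking by ratio (projected impact/k$): job-training center 5.71, bridge inspection 5.62, bike-lane pilot 5.60, after-school tutoring 5.25.
Filling by ratio: 2×bridge inspection + arts residency + 3×job-training center for 1059, with 4 k$ left unused.
The 58 k$ tied up in 2×bridge inspection is better spent on 2×bike-lane pilot — total rises to 1069 (190 k$).
The spare 2 k$ is too small for any remaining project, and no exchange beats 1069.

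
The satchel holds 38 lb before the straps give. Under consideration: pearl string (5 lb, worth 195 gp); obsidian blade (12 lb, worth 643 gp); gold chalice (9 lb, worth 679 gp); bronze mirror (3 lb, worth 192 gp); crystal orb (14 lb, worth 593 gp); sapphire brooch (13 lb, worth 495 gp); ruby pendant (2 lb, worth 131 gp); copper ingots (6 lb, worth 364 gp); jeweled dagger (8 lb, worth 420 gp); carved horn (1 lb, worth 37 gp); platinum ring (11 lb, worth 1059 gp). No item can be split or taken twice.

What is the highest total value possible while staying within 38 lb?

2751

The ratio heuristic lands on pearl string + gold chalice + bronze mirror + ruby pendant + copper ingots + carved horn + platinum ring (2657) but leaves 1 lb idle.
Dropping pearl string and ruby pendant frees 7 lb; slotting in jeweled dagger (8 lb) lifts the total to 2751 at 38 lb.
Runner-up obsidian blade + gold chalice + copper ingots + platinum ring tops out at 2745.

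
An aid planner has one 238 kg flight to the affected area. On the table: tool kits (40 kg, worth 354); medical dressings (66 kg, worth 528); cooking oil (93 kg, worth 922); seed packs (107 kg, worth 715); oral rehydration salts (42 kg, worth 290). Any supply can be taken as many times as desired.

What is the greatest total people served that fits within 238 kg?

Ranking by ratio (people served/kg): cooking oil 9.91, tool kits 8.85, medical dressings 8.00, oral rehydration salts 6.90.
Tool kits + 2×cooking oil uses 226 of the 238 kg and totals 2198.
The spare 12 kg is too small for any remaining supply, and no exchange beats 2198.

2198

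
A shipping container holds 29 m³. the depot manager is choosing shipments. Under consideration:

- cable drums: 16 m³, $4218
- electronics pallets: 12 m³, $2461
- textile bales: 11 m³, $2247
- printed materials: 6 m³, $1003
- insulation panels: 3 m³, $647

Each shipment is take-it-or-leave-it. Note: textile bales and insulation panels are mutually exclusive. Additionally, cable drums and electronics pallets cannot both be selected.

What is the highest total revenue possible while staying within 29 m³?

6465

By revenue per m³: cable drums 263.62, insulation panels 215.67, electronics pallets 205.08 lead.
Taking the top-ratio shipments first gives cable drums + printed materials + insulation panels for 5868 (25 m³).
Dropping printed materials and insulation panels frees 9 m³; slotting in textile bales (11 m³) lifts the total to 6465 at 27 m³.
Runner-up cable drums + printed materials + insulation panels tops out at 5868.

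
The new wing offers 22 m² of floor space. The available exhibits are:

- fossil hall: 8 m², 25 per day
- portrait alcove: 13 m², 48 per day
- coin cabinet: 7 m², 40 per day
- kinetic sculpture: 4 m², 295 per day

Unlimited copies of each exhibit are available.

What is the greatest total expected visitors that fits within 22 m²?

Density check — kinetic sculpture 73.75, coin cabinet 5.71, portrait alcove 3.69, fossil hall 3.12 are the best per m².
The ratio ordering already packs tightly: 5×kinetic sculpture, 20 m², 1475.

1475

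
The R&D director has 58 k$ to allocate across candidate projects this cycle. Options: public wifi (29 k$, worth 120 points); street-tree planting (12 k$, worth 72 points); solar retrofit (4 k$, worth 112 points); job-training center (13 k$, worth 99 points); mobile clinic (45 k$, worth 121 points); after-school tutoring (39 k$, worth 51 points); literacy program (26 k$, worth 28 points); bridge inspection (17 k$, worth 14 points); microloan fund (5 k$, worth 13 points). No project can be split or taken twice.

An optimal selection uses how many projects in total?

The maximum projected impact within 58 k$ is 403.
public wifi + street-tree planting + solar retrofit + job-training center hits 403 at 58 k$.
Any selection reaching 403 contains exactly 4 projects.

4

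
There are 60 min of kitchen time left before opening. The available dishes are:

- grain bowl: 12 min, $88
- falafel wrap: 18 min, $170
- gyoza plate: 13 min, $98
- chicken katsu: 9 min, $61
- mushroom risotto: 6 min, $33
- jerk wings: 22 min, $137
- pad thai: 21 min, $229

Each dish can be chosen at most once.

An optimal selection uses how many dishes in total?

Best achievable profit is 548.
One optimal bundle: grain bowl + falafel wrap + chicken katsu + pad thai (60 min).
Any selection reaching 548 contains exactly 4 dishes.

4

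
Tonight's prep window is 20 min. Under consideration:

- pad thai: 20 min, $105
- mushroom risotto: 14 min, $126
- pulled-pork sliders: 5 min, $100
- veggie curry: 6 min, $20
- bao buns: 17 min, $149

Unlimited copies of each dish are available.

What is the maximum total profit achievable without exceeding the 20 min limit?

By profit per min: pulled-pork sliders 20.00, mushroom risotto 9.00, bao buns 8.76 lead.
4×pulled-pork sliders uses 20 of the 20 min and totals 400.
That's the maximum — no swap from here does better than 400.

400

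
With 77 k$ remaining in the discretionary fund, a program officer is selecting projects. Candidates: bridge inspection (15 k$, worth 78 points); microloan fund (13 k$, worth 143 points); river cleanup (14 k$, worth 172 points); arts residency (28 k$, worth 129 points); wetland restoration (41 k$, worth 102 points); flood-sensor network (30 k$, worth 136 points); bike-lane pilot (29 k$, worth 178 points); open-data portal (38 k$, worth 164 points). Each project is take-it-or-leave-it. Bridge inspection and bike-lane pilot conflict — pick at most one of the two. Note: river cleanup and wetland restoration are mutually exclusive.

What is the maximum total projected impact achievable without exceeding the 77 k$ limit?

529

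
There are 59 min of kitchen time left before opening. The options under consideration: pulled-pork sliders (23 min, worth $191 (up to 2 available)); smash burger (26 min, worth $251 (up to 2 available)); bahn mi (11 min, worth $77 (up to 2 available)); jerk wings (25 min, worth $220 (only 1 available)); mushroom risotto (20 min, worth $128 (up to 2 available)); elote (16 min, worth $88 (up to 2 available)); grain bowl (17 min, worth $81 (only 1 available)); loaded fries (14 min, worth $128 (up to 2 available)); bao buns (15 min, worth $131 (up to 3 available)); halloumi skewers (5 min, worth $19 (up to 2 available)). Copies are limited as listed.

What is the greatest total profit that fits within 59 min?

526

Taking the top-ratio dishes first gives 2×smash burger + halloumi skewers for 521 (57 min).
Replace smash burger with 2×loaded fries: the trade gains 5 net, giving 526 at 59 min.
That's the maximum — no swap from here does better than 526.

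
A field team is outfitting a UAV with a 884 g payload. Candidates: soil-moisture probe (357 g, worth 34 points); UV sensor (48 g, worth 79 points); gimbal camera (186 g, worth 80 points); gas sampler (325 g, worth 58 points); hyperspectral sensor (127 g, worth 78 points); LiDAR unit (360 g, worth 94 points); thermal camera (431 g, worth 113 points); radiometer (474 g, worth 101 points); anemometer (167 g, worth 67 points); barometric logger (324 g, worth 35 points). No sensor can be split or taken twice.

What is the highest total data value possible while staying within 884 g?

362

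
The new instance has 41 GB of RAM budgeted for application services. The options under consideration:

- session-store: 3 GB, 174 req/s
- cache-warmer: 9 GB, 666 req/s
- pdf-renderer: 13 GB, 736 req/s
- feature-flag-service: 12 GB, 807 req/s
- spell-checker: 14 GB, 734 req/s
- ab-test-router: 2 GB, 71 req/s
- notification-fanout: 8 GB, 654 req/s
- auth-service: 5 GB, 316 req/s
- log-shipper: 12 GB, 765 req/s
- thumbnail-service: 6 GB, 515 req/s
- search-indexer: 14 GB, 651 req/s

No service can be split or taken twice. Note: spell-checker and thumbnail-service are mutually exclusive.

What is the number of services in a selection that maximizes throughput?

5

The maximum throughput within 41 GB is 2958.
For example cache-warmer + feature-flag-service + notification-fanout + auth-service + thumbnail-service achieves it, using 40 GB.
Every optimal selection uses 5 services.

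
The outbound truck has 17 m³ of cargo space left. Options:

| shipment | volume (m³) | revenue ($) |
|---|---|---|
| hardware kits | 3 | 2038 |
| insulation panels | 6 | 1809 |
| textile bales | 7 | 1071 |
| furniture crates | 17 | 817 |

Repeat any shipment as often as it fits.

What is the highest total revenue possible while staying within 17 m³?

10190

Best packing: 5×hardware kits — 15 m³, 10190 total.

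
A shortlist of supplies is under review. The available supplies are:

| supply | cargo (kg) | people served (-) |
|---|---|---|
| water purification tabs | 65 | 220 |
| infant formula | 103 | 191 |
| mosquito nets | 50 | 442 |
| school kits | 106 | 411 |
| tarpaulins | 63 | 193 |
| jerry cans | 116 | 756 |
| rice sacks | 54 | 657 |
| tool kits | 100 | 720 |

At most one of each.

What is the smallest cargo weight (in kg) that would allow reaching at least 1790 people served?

204

Minimise kg subject to total people served ≥ 1790.
Taking mosquito nets + rice sacks + tool kits gives 1819 (≥ 1790) for 204 kg.
Any bundle with less than 204 kg falls short of 1790.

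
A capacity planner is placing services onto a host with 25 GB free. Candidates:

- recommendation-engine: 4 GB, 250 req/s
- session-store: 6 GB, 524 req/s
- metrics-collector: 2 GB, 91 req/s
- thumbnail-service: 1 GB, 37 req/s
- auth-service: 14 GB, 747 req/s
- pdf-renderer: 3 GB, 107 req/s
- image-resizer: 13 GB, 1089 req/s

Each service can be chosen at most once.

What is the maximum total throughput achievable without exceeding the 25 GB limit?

Recommendation-engine + session-store + metrics-collector + image-resizer uses 25 of the 25 GB and totals 1954.

1954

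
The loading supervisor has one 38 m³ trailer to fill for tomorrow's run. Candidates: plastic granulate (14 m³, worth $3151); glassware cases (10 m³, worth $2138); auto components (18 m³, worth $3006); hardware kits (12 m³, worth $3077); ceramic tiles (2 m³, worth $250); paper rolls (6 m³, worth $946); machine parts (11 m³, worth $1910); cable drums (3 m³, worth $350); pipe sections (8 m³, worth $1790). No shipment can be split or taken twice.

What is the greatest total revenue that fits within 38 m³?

Taking the top-ratio shipments first gives plastic granulate + hardware kits + ceramic tiles + pipe sections for 8268 (36 m³).
Dropping pipe sections frees 8 m³; slotting in glassware cases (10 m³) lifts the total to 8616 at 38 m³.
Runner-up plastic granulate + hardware kits + cable drums + pipe sections tops out at 8368.

8616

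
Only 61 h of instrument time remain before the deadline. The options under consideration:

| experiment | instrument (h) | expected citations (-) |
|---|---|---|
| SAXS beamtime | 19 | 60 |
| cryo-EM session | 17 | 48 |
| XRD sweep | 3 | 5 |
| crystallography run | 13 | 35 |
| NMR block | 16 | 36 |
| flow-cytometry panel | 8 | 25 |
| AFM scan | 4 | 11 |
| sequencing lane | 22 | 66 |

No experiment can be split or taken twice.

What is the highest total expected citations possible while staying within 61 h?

179

Density check — SAXS beamtime 3.16, flow-cytometry panel 3.12, sequencing lane 3.00, cryo-EM session 2.82 are the best per h.
A density-first pass picks SAXS beamtime + XRD sweep + flow-cytometry panel + AFM scan + sequencing lane — 167 at 56 h.
The 25 h tied up in XRD sweep and sequencing lane is better spent on cryo-EM session + crystallography run — total rises to 179 (61 h).
An exhaustive check of the 256 subsets confirms 179.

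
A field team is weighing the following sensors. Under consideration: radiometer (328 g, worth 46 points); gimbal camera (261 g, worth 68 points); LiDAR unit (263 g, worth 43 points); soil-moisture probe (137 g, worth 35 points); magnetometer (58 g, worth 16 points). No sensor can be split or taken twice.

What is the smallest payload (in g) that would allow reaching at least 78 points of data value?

Look for the lowest-payload combination reaching 78.
gimbal camera + magnetometer: 84 data value at 319 g.
Any bundle with less than 319 g falls short of 78.

319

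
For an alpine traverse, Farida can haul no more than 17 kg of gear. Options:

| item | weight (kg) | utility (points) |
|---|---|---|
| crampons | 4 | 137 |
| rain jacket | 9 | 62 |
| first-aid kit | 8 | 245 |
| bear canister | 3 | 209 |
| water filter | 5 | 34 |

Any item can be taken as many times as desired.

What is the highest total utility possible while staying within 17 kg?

1045

Ranking by ratio (utility/kg): bear canister 69.67, crampons 34.25, first-aid kit 30.62.
The ratio ordering already packs tightly: 5×bear canister, 15 kg, 1045.
The spare 2 kg is too small for any remaining item, and no exchange beats 1045.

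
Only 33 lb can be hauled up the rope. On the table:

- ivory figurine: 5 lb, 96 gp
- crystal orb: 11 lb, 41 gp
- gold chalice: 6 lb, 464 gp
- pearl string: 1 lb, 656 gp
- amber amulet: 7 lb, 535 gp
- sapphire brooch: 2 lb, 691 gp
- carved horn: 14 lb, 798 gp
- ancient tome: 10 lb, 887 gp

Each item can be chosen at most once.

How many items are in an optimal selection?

5

The maximum value within 33 lb is 3496.
For example gold chalice + pearl string + sapphire brooch + carved horn + ancient tome achieves it, using 33 lb.
Every optimal selection uses 5 items.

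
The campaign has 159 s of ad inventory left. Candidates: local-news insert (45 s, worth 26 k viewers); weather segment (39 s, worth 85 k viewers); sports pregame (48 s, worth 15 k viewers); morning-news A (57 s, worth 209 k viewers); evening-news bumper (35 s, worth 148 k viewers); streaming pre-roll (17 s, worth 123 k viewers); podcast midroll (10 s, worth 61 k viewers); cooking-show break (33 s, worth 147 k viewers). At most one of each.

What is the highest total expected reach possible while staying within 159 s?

Taking morning-news A + evening-news bumper + streaming pre-roll + podcast midroll + cooking-show break: 152 s used, 688 in expected reach.
Runner-up morning-news A + evening-news bumper + streaming pre-roll + cooking-show break tops out at 627.

688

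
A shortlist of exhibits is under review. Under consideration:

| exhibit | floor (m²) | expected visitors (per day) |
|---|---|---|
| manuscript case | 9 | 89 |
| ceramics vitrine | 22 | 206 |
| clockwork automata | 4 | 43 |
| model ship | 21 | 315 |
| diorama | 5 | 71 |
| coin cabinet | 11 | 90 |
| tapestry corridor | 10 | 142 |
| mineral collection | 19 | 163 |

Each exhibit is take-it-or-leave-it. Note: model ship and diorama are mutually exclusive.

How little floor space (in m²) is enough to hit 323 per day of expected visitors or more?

Need the lightest bundle worth ≥ 323.
clockwork automata + model ship: 358 expected visitors at 25 m².
No combination under 25 m² hits 323.

25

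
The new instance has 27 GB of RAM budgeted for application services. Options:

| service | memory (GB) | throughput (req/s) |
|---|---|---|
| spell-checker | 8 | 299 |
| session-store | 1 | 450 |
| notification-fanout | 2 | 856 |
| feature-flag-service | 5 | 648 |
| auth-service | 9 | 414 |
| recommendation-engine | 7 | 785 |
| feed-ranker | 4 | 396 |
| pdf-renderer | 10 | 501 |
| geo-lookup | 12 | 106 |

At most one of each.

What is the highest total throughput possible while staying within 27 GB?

By throughput per GB: session-store 450.00, notification-fanout 428.00, feature-flag-service 129.60, recommendation-engine 112.14 lead.
Best packing: spell-checker + session-store + notification-fanout + feature-flag-service + recommendation-engine + feed-ranker — 27 GB, 3434 total.
Every other selection either busts 27 GB or fails to beat 3434.

3434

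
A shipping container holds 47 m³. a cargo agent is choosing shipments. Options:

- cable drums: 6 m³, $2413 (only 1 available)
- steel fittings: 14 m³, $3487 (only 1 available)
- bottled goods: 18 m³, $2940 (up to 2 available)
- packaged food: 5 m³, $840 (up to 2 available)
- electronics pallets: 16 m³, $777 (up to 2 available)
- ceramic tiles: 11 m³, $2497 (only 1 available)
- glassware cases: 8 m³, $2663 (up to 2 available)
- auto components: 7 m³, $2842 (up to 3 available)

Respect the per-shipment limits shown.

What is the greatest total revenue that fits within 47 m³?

16265

Best packing: cable drums + 2×glassware cases + 3×auto components — 43 m³, 16265 total.
The spare 4 m³ is too small for any remaining shipment, and no exchange beats 16265.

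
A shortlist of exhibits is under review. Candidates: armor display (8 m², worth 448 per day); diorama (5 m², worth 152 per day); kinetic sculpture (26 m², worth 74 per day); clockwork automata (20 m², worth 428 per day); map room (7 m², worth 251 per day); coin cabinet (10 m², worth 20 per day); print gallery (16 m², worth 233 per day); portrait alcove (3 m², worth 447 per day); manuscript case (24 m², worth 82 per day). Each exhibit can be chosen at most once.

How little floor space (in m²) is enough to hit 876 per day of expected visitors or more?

11

Need the lightest bundle worth ≥ 876.
armor display + portrait alcove: 895 expected visitors at 11 m².
No combination under 11 m² hits 876.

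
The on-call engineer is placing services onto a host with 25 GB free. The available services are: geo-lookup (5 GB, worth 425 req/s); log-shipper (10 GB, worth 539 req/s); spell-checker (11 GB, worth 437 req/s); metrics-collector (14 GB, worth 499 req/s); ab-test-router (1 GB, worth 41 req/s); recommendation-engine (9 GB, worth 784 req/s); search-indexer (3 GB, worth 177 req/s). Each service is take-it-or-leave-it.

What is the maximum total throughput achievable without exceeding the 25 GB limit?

Greedy by ratio would take geo-lookup + ab-test-router + recommendation-engine + search-indexer: 18 GB used, total 1427.
Replace search-indexer with log-shipper: the trade gains 362 net, giving 1789 at 25 GB.
An exhaustive check of the 128 subsets confirms 1789.

1789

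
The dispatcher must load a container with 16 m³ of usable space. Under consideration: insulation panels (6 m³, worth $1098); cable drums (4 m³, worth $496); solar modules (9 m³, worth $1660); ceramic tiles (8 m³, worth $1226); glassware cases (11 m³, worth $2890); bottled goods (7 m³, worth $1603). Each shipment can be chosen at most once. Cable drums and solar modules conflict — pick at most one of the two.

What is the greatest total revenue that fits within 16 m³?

3386

By revenue per m³: glassware cases 262.73, bottled goods 229.00, solar modules 184.44, insulation panels 183.00 lead.
Best packing: cable drums + glassware cases — 15 m³, 3386 total.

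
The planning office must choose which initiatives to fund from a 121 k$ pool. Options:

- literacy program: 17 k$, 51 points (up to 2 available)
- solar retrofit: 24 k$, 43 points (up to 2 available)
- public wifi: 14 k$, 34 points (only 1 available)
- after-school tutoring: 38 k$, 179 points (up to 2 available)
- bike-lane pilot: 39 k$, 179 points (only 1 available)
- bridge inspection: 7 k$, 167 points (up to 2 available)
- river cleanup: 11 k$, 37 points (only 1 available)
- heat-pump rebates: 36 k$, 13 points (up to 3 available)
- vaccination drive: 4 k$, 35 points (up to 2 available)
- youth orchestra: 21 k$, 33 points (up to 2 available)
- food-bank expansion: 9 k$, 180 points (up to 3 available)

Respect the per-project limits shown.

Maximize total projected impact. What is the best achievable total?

1267

Density check — bridge inspection 23.86, food-bank expansion 20.00, vaccination drive 8.75, after-school tutoring 4.71 are the best per k$.
Filling by ratio: literacy program + after-school tutoring + 2×bridge inspection + river cleanup + 2×vaccination drive + 3×food-bank expansion for 1211, with 6 k$ left unused.
Dropping literacy program and river cleanup and vaccination drive frees 32 k$; slotting in after-school tutoring (38 k$) lifts the total to 1267 at 121 k$.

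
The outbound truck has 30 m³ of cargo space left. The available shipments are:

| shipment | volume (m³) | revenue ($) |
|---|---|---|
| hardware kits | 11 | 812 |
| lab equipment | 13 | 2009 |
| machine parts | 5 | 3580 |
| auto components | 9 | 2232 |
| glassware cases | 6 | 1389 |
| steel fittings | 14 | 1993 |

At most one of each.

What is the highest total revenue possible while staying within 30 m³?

Density check — machine parts 716.00, auto components 248.00, glassware cases 231.50, lab equipment 154.54 are the best per m³.
Taking the top-ratio shipments first gives machine parts + auto components + glassware cases for 7201 (20 m³).
Replace glassware cases with lab equipment: the trade gains 620 net, giving 7821 at 27 m³.

7821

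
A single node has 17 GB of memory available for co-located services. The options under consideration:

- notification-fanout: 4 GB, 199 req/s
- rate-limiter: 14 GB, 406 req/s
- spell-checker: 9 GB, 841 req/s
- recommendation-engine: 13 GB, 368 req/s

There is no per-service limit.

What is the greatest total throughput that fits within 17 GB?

1239

By throughput per GB: spell-checker 93.44, notification-fanout 49.75, rate-limiter 29.00 lead.
The ratio ordering already packs tightly: 2×notification-fanout + spell-checker, 17 GB, 1239.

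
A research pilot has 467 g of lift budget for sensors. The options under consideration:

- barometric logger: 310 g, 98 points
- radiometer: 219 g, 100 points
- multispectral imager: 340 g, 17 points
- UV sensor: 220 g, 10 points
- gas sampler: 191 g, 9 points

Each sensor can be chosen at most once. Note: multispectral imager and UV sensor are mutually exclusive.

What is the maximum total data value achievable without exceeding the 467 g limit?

110

Filling by ratio: radiometer + gas sampler for 109, with 57 g left unused.
The 191 g tied up in gas sampler is better spent on UV sensor — total rises to 110 (439 g).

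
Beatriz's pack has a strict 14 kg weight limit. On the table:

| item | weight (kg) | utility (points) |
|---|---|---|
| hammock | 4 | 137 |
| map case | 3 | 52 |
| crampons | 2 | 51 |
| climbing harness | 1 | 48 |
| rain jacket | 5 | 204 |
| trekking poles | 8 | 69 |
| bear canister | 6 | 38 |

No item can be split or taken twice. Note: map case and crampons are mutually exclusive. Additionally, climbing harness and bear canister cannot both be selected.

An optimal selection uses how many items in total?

4

Best achievable utility is 441.
One optimal bundle: hammock + map case + climbing harness + rain jacket (13 kg).
Every optimal selection uses 4 items.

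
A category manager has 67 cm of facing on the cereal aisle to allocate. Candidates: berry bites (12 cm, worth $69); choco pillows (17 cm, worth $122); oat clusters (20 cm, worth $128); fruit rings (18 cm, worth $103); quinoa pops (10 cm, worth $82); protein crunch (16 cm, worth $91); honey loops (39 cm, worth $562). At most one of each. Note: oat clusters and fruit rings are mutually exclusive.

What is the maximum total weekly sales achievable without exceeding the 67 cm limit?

766

Choco pillows + quinoa pops + honey loops uses 66 of the 67 cm and totals 766.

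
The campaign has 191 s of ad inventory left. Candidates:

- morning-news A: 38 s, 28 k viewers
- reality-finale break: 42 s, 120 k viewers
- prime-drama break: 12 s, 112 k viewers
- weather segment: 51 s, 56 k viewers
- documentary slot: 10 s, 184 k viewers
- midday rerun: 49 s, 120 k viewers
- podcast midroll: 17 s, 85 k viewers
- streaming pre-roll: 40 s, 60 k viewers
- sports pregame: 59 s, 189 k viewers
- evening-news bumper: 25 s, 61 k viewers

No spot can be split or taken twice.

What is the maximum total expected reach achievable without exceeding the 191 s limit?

The ratio ordering already packs tightly: reality-finale break + prime-drama break + documentary slot + midday rerun + podcast midroll + sports pregame, 189 s, 810.
The closest alternative, reality-finale break + prime-drama break + documentary slot + podcast midroll + sports pregame + evening-news bumper, reaches only 751.

810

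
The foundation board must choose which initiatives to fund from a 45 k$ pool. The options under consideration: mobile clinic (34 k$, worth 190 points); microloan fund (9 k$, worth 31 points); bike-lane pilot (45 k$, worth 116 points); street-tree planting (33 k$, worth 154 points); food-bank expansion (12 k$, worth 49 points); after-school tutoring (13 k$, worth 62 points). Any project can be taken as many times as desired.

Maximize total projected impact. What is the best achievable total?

221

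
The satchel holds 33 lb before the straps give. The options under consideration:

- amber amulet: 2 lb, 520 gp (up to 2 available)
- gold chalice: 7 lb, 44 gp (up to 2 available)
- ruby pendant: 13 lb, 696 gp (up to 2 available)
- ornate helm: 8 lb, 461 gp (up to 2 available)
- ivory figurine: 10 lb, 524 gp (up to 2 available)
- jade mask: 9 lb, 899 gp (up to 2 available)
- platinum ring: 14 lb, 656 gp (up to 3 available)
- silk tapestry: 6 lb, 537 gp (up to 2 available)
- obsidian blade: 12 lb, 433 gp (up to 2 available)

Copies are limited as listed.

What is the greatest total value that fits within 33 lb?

3474

By value per lb: amber amulet 260.00, jade mask 99.89, silk tapestry 89.50 lead.
The ratio heuristic lands on 2×amber amulet + 2×jade mask + silk tapestry (3375) but leaves 5 lb idle.
The 9 lb tied up in jade mask is better spent on ornate helm + silk tapestry — total rises to 3474 (33 lb).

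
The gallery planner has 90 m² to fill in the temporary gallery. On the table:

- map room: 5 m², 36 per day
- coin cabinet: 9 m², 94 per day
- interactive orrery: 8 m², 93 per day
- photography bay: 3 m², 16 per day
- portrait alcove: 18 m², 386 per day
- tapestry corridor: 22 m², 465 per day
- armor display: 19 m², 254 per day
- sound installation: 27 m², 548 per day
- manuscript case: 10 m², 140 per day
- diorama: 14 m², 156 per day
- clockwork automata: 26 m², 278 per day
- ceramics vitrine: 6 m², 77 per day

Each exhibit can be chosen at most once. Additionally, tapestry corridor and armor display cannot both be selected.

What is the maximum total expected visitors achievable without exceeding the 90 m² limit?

1668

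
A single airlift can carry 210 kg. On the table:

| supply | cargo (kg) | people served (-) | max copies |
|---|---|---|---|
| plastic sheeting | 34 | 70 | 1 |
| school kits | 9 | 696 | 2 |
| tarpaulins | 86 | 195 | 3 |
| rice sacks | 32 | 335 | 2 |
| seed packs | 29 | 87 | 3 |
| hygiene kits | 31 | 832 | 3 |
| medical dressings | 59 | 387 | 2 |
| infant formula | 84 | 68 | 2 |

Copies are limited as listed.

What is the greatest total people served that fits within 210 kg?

Ranking by ratio (people served/kg): school kits 77.33, hygiene kits 26.84, rice sacks 10.47, medical dressings 6.56.
Best packing: 2×school kits + 2×rice sacks + seed packs + 3×hygiene kits — 204 kg, 4645 total.
The spare 6 kg is too small for any remaining supply, and no exchange beats 4645.

4645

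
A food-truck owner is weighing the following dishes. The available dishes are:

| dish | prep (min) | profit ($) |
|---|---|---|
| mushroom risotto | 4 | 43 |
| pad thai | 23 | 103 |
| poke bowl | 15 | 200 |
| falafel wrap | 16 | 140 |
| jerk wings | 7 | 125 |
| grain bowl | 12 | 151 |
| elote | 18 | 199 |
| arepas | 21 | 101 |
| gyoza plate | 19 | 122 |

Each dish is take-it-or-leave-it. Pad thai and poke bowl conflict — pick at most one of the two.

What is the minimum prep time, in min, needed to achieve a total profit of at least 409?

Minimise min subject to total profit ≥ 409.
Taking poke bowl + jerk wings + grain bowl gives 476 (≥ 409) for 34 min.
No combination under 34 min hits 409.

34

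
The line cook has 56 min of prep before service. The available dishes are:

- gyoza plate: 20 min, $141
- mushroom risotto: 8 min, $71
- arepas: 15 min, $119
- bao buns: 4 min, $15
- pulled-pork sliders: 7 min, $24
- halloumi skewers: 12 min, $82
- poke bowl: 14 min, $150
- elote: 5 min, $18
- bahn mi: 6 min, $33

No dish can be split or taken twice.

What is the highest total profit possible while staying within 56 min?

455

By profit per min: poke bowl 10.71, mushroom risotto 8.88, arepas 7.93 lead.
Best packing: mushroom risotto + arepas + halloumi skewers + poke bowl + bahn mi — 55 min, 455 total.
The closest alternative, mushroom risotto + arepas + pulled-pork sliders + halloumi skewers + poke bowl, reaches only 446.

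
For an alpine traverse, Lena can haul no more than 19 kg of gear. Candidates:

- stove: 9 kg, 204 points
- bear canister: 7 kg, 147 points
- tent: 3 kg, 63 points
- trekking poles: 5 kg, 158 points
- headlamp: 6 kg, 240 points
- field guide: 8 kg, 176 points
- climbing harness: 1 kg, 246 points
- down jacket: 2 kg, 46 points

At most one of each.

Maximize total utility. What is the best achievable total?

791

Greedy by ratio would take tent + trekking poles + headlamp + climbing harness + down jacket: 17 kg used, total 753.
The 5 kg tied up in tent and down jacket is better spent on bear canister — total rises to 791 (19 kg).
An exhaustive check of the 256 subsets confirms 791.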